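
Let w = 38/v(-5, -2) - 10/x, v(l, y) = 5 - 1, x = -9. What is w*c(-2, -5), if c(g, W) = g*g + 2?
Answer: 191/3 ≈ 63.667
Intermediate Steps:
c(g, W) = 2 + g**2 (c(g, W) = g**2 + 2 = 2 + g**2)
v(l, y) = 4
w = 191/18 (w = 38/4 - 10/(-9) = 38*(1/4) - 10*(-1/9) = 19/2 + 10/9 = 191/18 ≈ 10.611)
w*c(-2, -5) = 191*(2 + (-2)**2)/18 = 191*(2 + 4)/18 = (191/18)*6 = 191/3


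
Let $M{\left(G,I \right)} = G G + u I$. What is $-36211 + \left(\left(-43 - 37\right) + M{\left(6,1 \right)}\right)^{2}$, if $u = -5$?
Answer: $-33810$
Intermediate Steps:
$M{\left(G,I \right)} = G^{2} - 5 I$ ($M{\left(G,I \right)} = G G - 5 I = G^{2} - 5 I$)
$-36211 + \left(\left(-43 - 37\right) + M{\left(6,1 \right)}\right)^{2} = -36211 + \left(\left(-43 - 37\right) + \left(6^{2} - 5\right)\right)^{2} = -36211 + \left(-80 + \left(36 - 5\right)\right)^{2} = -36211 + \left(-80 + 31\right)^{2} = -36211 + \left(-49\right)^{2} = -36211 + 2401 = -33810$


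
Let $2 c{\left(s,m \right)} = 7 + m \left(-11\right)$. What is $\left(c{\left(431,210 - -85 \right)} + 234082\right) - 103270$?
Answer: $129193$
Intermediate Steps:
$c{\left(s,m \right)} = \frac{7}{2} - \frac{11 m}{2}$ ($c{\left(s,m \right)} = \frac{7 + m \left(-11\right)}{2} = \frac{7 - 11 m}{2} = \frac{7}{2} - \frac{11 m}{2}$)
$\left(c{\left(431,210 - -85 \right)} + 234082\right) - 103270 = \left(\left(\frac{7}{2} - \frac{11 \left(210 - -85\right)}{2}\right) + 234082\right) - 103270 = \left(\left(\frac{7}{2} - \frac{11 \left(210 + 85\right)}{2}\right) + 234082\right) - 103270 = \left(\left(\frac{7}{2} - \frac{3245}{2}\right) + 234082\right) - 103270 = \left(-1619 + 234082\right) - 103270 = 232463 - 103270 = 129193$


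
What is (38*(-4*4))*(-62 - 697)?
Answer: 461472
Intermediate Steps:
(38*(-4*4))*(-62 - 697) = (38*(-16))*(-759) = -608*(-759) = 461472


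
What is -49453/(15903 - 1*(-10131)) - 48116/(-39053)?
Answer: -678636065/1016705802 ≈ -0.66749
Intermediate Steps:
-49453/(15903 - 1*(-10131)) - 48116/(-39053) = -49453/(15903 + 10131) - 48116*(-1/39053) = -49453/26034 + 48116/39053 = -678636065/1016705802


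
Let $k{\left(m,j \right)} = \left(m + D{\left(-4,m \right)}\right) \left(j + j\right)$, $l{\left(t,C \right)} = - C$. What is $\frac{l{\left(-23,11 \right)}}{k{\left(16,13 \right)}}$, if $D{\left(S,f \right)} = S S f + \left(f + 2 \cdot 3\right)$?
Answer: $- \frac{11}{7644} \approx -0.001439$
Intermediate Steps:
$D{\left(S,f \right)} = 6 + f + f S^{2}$ ($D{\left(S,f \right)} = S^{2} f + \left(f + 6\right) = f S^{2} + \left(6 + f\right) = 6 + f + f S^{2}$)
$k{\left(m,j \right)} = 2 j \left(6 + 18 m\right)$ ($k{\left(m,j \right)} = \left(m + \left(6 + m + m \left(-4\right)^{2}\right)\right) \left(j + j\right) = \left(m + \left(6 + m + m 16\right)\right) 2 j = \left(m + \left(6 + m + 16 m\right)\right) 2 j = \left(m + \left(6 + 17 m\right)\right) 2 j = \left(6 + 18 m\right) 2 j = 2 j \left(6 + 18 m\right)$)
$\frac{l{\left(-23,11 \right)}}{k{\left(16,13 \right)}} = \frac{\left(-1\right) 11}{12 \cdot 13 \left(1 + 3 \cdot 16\right)} = - \frac{11}{12 \cdot 13 \left(1 + 48\right)} = - \frac{11}{12 \cdot 13 \cdot 49} = - \frac{11}{7644}$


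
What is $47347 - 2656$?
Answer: $44691$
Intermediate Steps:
$47347 - 2656 = 44691$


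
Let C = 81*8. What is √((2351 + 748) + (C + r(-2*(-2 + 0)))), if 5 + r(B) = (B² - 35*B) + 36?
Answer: 3*√406 ≈ 60.448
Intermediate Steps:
C = 648
r(B) = 31 + B² - 35*B (r(B) = -5 + ((B² - 35*B) + 36) = -5 + (36 + B² - 35*B) = 31 + B² - 35*B)
√((2351 + 748) + (C + r(-2*(-2 + 0)))) = √((2351 + 748) + (648 + (31 + (-2*(-2 + 0))² - (-70)*(-2 + 0)))) = √(3099 + (648 + (31 + (-2*(-2))² - (-70)*(-2)))) = √(3099 + (648 + (31 + 4² - 35*4))) = √(3099 + (648 + (31 + 16 - 140))) = √(3099 + (648 - 93)) = √(3099 + 555) = √3654 = 3*√406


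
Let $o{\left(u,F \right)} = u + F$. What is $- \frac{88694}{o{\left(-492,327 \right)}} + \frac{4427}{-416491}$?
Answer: $\frac{36939522299}{68721015} \approx 537.53$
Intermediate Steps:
$o{\left(u,F \right)} = F + u$
$- \frac{88694}{o{\left(-492,327 \right)}} + \frac{4427}{-416491} = - \frac{88694}{327 - 492} + \frac{4427}{-416491} = - \frac{88694}{-165} + 4427 \left(- \frac{1}{416491}\right) = \left(-88694\right) \left(- \frac{1}{165}\right) - \frac{4427}{416491} = \frac{88694}{165} - \frac{4427}{416491} = \frac{36939522299}{68721015}$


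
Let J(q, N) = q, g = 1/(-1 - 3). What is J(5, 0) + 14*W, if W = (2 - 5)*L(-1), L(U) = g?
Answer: 31/2 ≈ 15.500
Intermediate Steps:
g = -1/4 (g = 1/(-4) = -1/4 ≈ -0.25000)
L(U) = -1/4
W = 3/4 (W = (2 - 5)*(-1/4) = -3*(-1/4) = 3/4 ≈ 0.75000)
J(5, 0) + 14*W = 5 + 14*(3/4) = 5 + 21/2 = 31/2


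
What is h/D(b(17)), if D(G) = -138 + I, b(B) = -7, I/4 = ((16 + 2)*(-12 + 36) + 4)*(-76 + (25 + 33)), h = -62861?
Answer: 62861/31530 ≈ 1.9937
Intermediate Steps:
I = -31392 (I = 4*(((16 + 2)*(-12 + 36) + 4)*(-76 + (25 + 33))) = 4*((18*24 + 4)*(-76 + 58)) = 4*((432 + 4)*(-18)) = 4*(436*(-18)) = 4*(-7848) = -31392)
D(G) = -31530 (D(G) = -138 - 31392 = -31530)
h/D(b(17)) = -62861/(-31530) = -62861*(-1/31530) = 62861/31530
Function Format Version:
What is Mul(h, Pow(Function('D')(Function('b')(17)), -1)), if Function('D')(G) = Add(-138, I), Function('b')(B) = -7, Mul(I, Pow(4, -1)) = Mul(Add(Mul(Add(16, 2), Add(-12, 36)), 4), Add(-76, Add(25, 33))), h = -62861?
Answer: Rational(62861, 31530) ≈ 1.9937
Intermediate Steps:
I = -31392 (I = Mul(4, Mul(Add(Mul(Add(16, 2), Add(-12, 36)), 4), Add(-76, Add(25, 33)))) = Mul(4, Mul(Add(Mul(18, 24), 4), Add(-76, 58))) = Mul(4, Mul(Add(432, 4), -18)) = Mul(4, Mul(436, -18)) = Mul(4, -7848) = -31392)
Function('D')(G) = -31530 (Function('D')(G) = Add(-138, -31392) = -31530)
Mul(h, Pow(Function('D')(Function('b')(17)), -1)) = Mul(-62861, Pow(-31530, -1)) = Mul(-62861, Rational(-1, 31530)) = Rational(62861, 31530)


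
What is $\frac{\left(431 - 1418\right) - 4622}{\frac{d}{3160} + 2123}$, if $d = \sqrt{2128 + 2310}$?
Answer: $- \frac{59453798069600}{22503193668981} + \frac{8862220 \sqrt{4438}}{22503193668981} \approx -2.642$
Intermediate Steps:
$d = \sqrt{4438} \approx 66.618$
$\frac{\left(431 - 1418\right) - 4622}{\frac{d}{3160} + 2123} = \frac{\left(431 - 1418\right) - 4622}{\frac{\sqrt{4438}}{3160} + 2123} = \frac{\left(431 - 1418\right) - 4622}{\sqrt{4438} \cdot \frac{1}{3160} + 2123} = \frac{-987 - 4622}{\frac{\sqrt{4438}}{3160} + 2123} = - \frac{5609}{2123 + \frac{\sqrt{4438}}{3160}}$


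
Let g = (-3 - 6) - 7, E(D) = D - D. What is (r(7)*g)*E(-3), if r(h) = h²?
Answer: 0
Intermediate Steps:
E(D) = 0
g = -16 (g = -9 - 7 = -16)
(r(7)*g)*E(-3) = (7²*(-16))*0 = (49*(-16))*0 = -784*0 = 0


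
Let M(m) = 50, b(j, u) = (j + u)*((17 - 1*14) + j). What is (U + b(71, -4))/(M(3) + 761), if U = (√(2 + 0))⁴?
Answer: 4962/811 ≈ 6.1184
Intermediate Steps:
b(j, u) = (3 + j)*(j + u) (b(j, u) = (j + u)*((17 - 14) + j) = (j + u)*(3 + j) = (3 + j)*(j + u))
U = 4 (U = (√2)⁴ = 4)
(U + b(71, -4))/(M(3) + 761) = (4 + (71² + 3*71 + 3*(-4) + 71*(-4)))/(50 + 761) = (4 + (5041 + 213 - 12 - 284))/811 = (4 + 4958)*(1/811) = 4962*(1/811) = 4962/811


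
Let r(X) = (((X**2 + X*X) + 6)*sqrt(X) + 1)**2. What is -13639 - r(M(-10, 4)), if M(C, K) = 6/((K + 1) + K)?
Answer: -3322208/243 - 124*sqrt(6)/27 ≈ -13683.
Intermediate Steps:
M(C, K) = 6/(1 + 2*K) (M(C, K) = 6/((1 + K) + K) = 6/(1 + 2*K))
r(X) = (1 + sqrt(X)*(6 + 2*X**2))**2 (r(X) = (((X**2 + X**2) + 6)*sqrt(X) + 1)**2 = ((2*X**2 + 6)*sqrt(X) + 1)**2 = ((6 + 2*X**2)*sqrt(X) + 1)**2 = (sqrt(X)*(6 + 2*X**2) + 1)**2 = (1 + sqrt(X)*(6 + 2*X**2))**2)
-13639 - r(M(-10, 4)) = -13639 - (1 + 2*(6/(1 + 2*4))**(5/2) + 6*sqrt(6/(1 + 2*4)))**2 = -13639 - (1 + 2*(6/(1 + 8))**(5/2) + 6*sqrt(6/(1 + 8)))**2 = -13639 - (1 + 2*(6/9)**(5/2) + 6*sqrt(6/9))**2 = -13639 - (1 + 2*(6*(1/9))**(5/2) + 6*sqrt(6*(1/9)))**2 = -13639 - (1 + 2*(2/3)**(5/2) + 6*sqrt(2/3))**2 = -13639 - (1 + 2*(4*sqrt(6)/27) + 6*(sqrt(6)/3))**2 = -13639 - (1 + 8*sqrt(6)/27 + 2*sqrt(6))**2 = -13639 - (1 + 62*sqrt(6)/27)**2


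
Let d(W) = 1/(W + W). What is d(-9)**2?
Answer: 1/324 ≈ 0.0030864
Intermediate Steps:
d(W) = 1/(2*W)
d(-9)**2 = ((1/2)/(-9))**2 = ((1/2)*(-1/9))**2 = (-1/18)**2 = 1/324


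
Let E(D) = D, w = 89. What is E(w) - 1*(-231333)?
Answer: 231422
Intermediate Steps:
E(w) - 1*(-231333) = 89 - 1*(-231333) = 89 + 231333 = 231422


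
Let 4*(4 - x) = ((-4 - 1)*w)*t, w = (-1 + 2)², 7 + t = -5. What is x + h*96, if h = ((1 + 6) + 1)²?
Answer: 6133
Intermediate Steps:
t = -12 (t = -7 - 5 = -12)
w = 1 (w = 1² = 1)
h = 64 (h = (7 + 1)² = 8² = 64)
x = -11 (x = 4 - (-4 - 1)*1*(-12)/4 = 4 - (-5*1)*(-12)/4 = 4 - (-5)*(-12)/4 = 4 - ¼*60 = 4 - 15 = -11)
x + h*96 = -11 + 64*96 = -11 + 6144 = 6133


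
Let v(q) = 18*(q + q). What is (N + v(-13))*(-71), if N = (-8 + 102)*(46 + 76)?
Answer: -781000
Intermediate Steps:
v(q) = 36*q (v(q) = 18*(2*q) = 36*q)
N = 11468 (N = 94*122 = 11468)
(N + v(-13))*(-71) = (11468 + 36*(-13))*(-71) = (11468 - 468)*(-71) = 11000*(-71) = -781000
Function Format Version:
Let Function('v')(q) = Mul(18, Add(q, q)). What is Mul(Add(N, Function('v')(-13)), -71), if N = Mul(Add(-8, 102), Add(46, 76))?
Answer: -781000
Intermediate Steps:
Function('v')(q) = Mul(36, q) (Function('v')(q) = Mul(18, Mul(2, q)) = Mul(36, q))
N = 11468 (N = Mul(94, 122) = 11468)
Mul(Add(N, Function('v')(-13)), -71) = Mul(Add(11468, Mul(36, -13)), -71) = Mul(Add(11468, -468), -71) = Mul(11000, -71) = -781000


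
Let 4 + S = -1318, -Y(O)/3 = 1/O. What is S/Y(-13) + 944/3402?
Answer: -9743990/1701 ≈ -5728.4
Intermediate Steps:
Y(O) = -3/O
S = -1322 (S = -4 - 1318 = -1322)
S/Y(-13) + 944/3402 = -1322/((-3/(-13))) + 944/3402 = -1322/((-3*(-1/13))) + 944*(1/3402) = -1322/3/13 + 472/1701 = -1322*13/3 + 472/1701 = -17186/3 + 472/1701 = -9743990/1701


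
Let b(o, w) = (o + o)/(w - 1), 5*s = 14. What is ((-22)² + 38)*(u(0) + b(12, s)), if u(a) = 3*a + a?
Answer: 6960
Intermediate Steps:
s = 14/5 (s = (⅕)*14 = 14/5 ≈ 2.8000)
u(a) = 4*a
b(o, w) = 2*o/(-1 + w) (b(o, w) = (2*o)/(-1 + w) = 2*o/(-1 + w))
((-22)² + 38)*(u(0) + b(12, s)) = ((-22)² + 38)*(4*0 + 2*12/(-1 + 14/5)) = (484 + 38)*(0 + 2*12/(9/5)) = 522*(0 + 2*12*(5/9)) = 522*(0 + 40/3) = 522*(40/3) = 6960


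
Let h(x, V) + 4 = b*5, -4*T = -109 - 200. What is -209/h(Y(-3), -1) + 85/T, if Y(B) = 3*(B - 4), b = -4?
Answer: 24247/2472 ≈ 9.8087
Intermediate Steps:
Y(B) = -12 + 3*B (Y(B) = 3*(-4 + B) = -12 + 3*B)
T = 309/4 (T = -(-109 - 200)/4 = -¼*(-309) = 309/4 ≈ 77.250)
h(x, V) = -24 (h(x, V) = -4 - 4*5 = -4 - 20 = -24)
-209/h(Y(-3), -1) + 85/T = -209/(-24) + 85/(309/4) = -209*(-1/24) + 85*(4/309) = 209/24 + 340/309 = 24247/2472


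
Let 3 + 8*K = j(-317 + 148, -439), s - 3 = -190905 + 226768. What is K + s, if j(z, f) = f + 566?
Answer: 71763/2 ≈ 35882.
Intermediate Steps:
s = 35866 (s = 3 + (-190905 + 226768) = 3 + 35863 = 35866)
j(z, f) = 566 + f
K = 31/2 (K = -3/8 + (566 - 439)/8 = -3/8 + (⅛)*127 = -3/8 + 127/8 = 31/2 ≈ 15.500)
K + s = 31/2 + 35866 = 71763/2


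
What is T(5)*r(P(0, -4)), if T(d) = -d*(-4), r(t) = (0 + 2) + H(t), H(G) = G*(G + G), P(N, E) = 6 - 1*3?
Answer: 400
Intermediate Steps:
P(N, E) = 3 (P(N, E) = 6 - 3 = 3)
H(G) = 2*G² (H(G) = G*(2*G) = 2*G²)
r(t) = 2 + 2*t² (r(t) = (0 + 2) + 2*t² = 2 + 2*t²)
T(d) = 4*d (T(d) = -(-4)*d = 4*d)
T(5)*r(P(0, -4)) = (4*5)*(2 + 2*3²) = 20*(2 + 2*9) = 20*(2 + 18) = 20*20 = 400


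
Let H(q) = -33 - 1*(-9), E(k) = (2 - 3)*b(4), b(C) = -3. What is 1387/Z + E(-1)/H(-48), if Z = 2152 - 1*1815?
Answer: 10759/2696 ≈ 3.9907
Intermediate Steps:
Z = 337 (Z = 2152 - 1815 = 337)
E(k) = 3 (E(k) = (2 - 3)*(-3) = -1*(-3) = 3)
H(q) = -24 (H(q) = -33 + 9 = -24)
1387/Z + E(-1)/H(-48) = 1387/337 + 3/(-24) = 1387*(1/337) + 3*(-1/24) = 1387/337 - ⅛ = 10759/2696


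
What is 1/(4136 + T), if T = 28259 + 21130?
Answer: 1/53525 ≈ 1.8683e-5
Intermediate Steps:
T = 49389
1/(4136 + T) = 1/(4136 + 49389) = 1/53525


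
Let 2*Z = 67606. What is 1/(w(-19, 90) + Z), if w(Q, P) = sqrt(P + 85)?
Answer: 4829/163234662 - 5*sqrt(7)/1142642634 ≈ 2.9572e-5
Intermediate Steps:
Z = 33803 (Z = (1/2)*67606 = 33803)
w(Q, P) = sqrt(85 + P)
1/(w(-19, 90) + Z) = 1/(sqrt(85 + 90) + 33803) = 1/(sqrt(175) + 33803) = 1/(5*sqrt(7) + 33803) = 1/(33803 + 5*sqrt(7))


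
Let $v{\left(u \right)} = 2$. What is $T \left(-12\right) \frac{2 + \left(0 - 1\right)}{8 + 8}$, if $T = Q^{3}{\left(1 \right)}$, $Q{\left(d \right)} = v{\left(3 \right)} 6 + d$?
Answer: $- \frac{6591}{4} \approx -1647.8$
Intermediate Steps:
$Q{\left(d \right)} = 12 + d$ ($Q{\left(d \right)} = 2 \cdot 6 + d = 12 + d$)
$T = 2197$ ($T = \left(12 + 1\right)^{3} = 13^{3} = 2197$)
$T \left(-12\right) \frac{2 + \left(0 - 1\right)}{8 + 8} = 2197 \left(-12\right) \frac{2 + \left(0 - 1\right)}{8 + 8} = - 26364 \frac{2 + \left(0 - 1\right)}{16} = - 26364 \left(2 - 1\right) \frac{1}{16} = - 26364 \cdot 1 \cdot \frac{1}{16} = \left(-26364\right) \frac{1}{16} = - \frac{6591}{4}$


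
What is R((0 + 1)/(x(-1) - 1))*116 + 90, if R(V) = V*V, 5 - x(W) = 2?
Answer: 119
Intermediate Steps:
x(W) = 3 (x(W) = 5 - 1*2 = 5 - 2 = 3)
R(V) = V**2
R((0 + 1)/(x(-1) - 1))*116 + 90 = ((0 + 1)/(3 - 1))**2*116 + 90 = (1/2)**2*116 + 90 = (1/4)*116 + 90 = 29 + 90 = 119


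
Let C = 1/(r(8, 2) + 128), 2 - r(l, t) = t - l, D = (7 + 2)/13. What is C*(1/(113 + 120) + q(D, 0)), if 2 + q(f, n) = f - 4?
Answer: -2008/51493 ≈ -0.038996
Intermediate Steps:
D = 9/13 (D = 9*(1/13) = 9/13 ≈ 0.69231)
r(l, t) = 2 + l - t (r(l, t) = 2 - (t - l) = 2 + (l - t) = 2 + l - t)
q(f, n) = -6 + f (q(f, n) = -2 + (f - 4) = -2 + (-4 + f) = -6 + f)
C = 1/136 (C = 1/((2 + 8 - 1*2) + 128) = 1/((2 + 8 - 2) + 128) = 1/(8 + 128) = 1/136 ≈ 0.0073529)
C*(1/(113 + 120) + q(D, 0)) = (1/(113 + 120) + (-6 + 9/13))/136 = (1/233 - 69/13)/136 = (1/136)*(-16064/3029) = -2008/51493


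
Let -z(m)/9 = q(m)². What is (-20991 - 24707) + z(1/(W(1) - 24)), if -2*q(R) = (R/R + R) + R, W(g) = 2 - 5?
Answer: -14806777/324 ≈ -45700.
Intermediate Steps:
W(g) = -3
q(R) = -½ - R (q(R) = -((R/R + R) + R)/2 = -((1 + R) + R)/2 = -(1 + 2*R)/2 = -½ - R)
z(m) = -9*(-½ - m)²
(-20991 - 24707) + z(1/(W(1) - 24)) = (-20991 - 24707) - 9*(1 + 2/(-3 - 24))²/4 = -45698 - 9*(1 + 2/(-27))²/4 = -45698 - 9*(1 + 2*(-1/27))²/4 = -45698 - 9*(1 - 2/27)²/4 = -45698 - 9*(25/27)²/4 = -45698 - 9/4*625/729 = -45698 - 625/324 = -14806777/324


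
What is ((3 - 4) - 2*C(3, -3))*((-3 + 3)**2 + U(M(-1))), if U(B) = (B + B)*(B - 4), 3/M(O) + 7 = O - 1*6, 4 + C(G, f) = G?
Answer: 177/98 ≈ 1.8061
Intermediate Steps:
C(G, f) = -4 + G
M(O) = 3/(-13 + O) (M(O) = 3/(-7 + (O - 1*6)) = 3/(-7 + (O - 6)) = 3/(-7 + (-6 + O)) = 3/(-13 + O))
U(B) = 2*B*(-4 + B) (U(B) = (2*B)*(-4 + B) = 2*B*(-4 + B))
((3 - 4) - 2*C(3, -3))*((-3 + 3)**2 + U(M(-1))) = ((3 - 4) - 2*(-4 + 3))*((-3 + 3)**2 + 2*(3/(-13 - 1))*(-4 + 3/(-13 - 1))) = (-1 - 2*(-1))*(0**2 + 2*(3/(-14))*(-4 + 3/(-14))) = (-1 + 2)*(0 + 2*(3*(-1/14))*(-4 + 3*(-1/14))) = 1*(0 + 2*(-3/14)*(-4 - 3/14)) = 1*(0 + 2*(-3/14)*(-59/14)) = 1*(0 + 177/98) = 1*(177/98) = 177/98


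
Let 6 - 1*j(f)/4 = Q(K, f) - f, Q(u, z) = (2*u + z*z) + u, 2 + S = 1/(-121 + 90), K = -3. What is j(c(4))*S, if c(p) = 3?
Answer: -2268/31 ≈ -73.161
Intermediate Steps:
S = -63/31 (S = -2 + 1/(-121 + 90) = -2 + 1/(-31) = -2 - 1/31 = -63/31 ≈ -2.0323)
Q(u, z) = z² + 3*u (Q(u, z) = (2*u + z²) + u = (z² + 2*u) + u = z² + 3*u)
j(f) = 60 - 4*f² + 4*f (j(f) = 24 - 4*((f² + 3*(-3)) - f) = 24 - 4*((f² - 9) - f) = 24 - 4*((-9 + f²) - f) = 24 - 4*(-9 + f² - f) = 24 + (36 - 4*f² + 4*f) = 60 - 4*f² + 4*f)
j(c(4))*S = (60 - 4*3² + 4*3)*(-63/31) = (60 - 4*9 + 12)*(-63/31) = (60 - 36 + 12)*(-63/31) = 36*(-63/31) = -2268/31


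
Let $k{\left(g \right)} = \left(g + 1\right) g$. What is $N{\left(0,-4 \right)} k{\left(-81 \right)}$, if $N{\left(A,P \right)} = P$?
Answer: $-25920$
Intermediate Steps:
$k{\left(g \right)} = g \left(1 + g\right)$ ($k{\left(g \right)} = \left(1 + g\right) g = g \left(1 + g\right)$)
$N{\left(0,-4 \right)} k{\left(-81 \right)} = - 4 \left(- 81 \left(1 - 81\right)\right) = - 4 \left(\left(-81\right) \left(-80\right)\right) = \left(-4\right) 6480 = -25920$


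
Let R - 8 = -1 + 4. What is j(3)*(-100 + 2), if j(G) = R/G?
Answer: -1078/3 ≈ -359.33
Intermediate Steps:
R = 11 (R = 8 + (-1 + 4) = 8 + 3 = 11)
j(G) = 11/G
j(3)*(-100 + 2) = (11/3)*(-100 + 2) = (11*(1/3))*(-98) = (11/3)*(-98) = -1078/3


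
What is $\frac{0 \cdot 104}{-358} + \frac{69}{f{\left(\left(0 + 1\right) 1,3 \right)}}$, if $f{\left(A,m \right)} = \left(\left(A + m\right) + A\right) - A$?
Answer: $\frac{69}{4} \approx 17.25$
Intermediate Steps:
$f{\left(A,m \right)} = A + m$ ($f{\left(A,m \right)} = \left(m + 2 A\right) - A = A + m$)
$\frac{0 \cdot 104}{-358} + \frac{69}{f{\left(\left(0 + 1\right) 1,3 \right)}} = \frac{0 \cdot 104}{-358} + \frac{69}{\left(0 + 1\right) 1 + 3} = 0 \left(- \frac{1}{358}\right) + \frac{69}{1 \cdot 1 + 3} = 0 + \frac{69}{1 + 3} = 0 + \frac{69}{4} = \frac{69}{4}$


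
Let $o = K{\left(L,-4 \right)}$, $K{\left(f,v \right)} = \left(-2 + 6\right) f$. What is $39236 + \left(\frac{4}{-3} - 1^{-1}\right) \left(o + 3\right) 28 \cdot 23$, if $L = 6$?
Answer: $-1336$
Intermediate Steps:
$K{\left(f,v \right)} = 4 f$
$o = 24$ ($o = 4 \cdot 6 = 24$)
$39236 + \left(\frac{4}{-3} - 1^{-1}\right) \left(o + 3\right) 28 \cdot 23 = 39236 + \left(\frac{4}{-3} - 1^{-1}\right) \left(24 + 3\right) 28 \cdot 23 = 39236 + \left(4 \left(- \frac{1}{3}\right) - 1\right) 27 \cdot 28 \cdot 23 = 39236 + \left(- \frac{4}{3} - 1\right) 27 \cdot 28 \cdot 23 = 39236 + \left(- \frac{7}{3}\right) 27 \cdot 28 \cdot 23 = 39236 + \left(-63\right) 28 \cdot 23 = 39236 - 40572 = -1336$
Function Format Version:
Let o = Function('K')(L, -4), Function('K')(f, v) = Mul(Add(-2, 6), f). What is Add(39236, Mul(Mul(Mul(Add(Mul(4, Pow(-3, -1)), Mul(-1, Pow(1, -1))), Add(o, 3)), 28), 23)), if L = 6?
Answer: -1336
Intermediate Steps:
Function('K')(f, v) = Mul(4, f)
o = 24 (o = Mul(4, 6) = 24)
Add(39236, Mul(Mul(Mul(Add(Mul(4, Pow(-3, -1)), Mul(-1, Pow(1, -1))), Add(o, 3)), 28), 23)) = Add(39236, Mul(Mul(Mul(Add(Mul(4, Pow(-3, -1)), Mul(-1, Pow(1, -1))), Add(24, 3)), 28), 23)) = Add(39236, Mul(Mul(Mul(Add(Mul(4, Rational(-1, 3)), Mul(-1, 1)), 27), 28), 23)) = Add(39236, Mul(Mul(Mul(Add(Rational(-4, 3), -1), 27), 28), 23)) = Add(39236, Mul(Mul(Mul(Rational(-7, 3), 27), 28), 23)) = Add(39236, Mul(Mul(-63, 28), 23)) = Add(39236, Mul(-1764, 23)) = Add(39236, -40572) = -1336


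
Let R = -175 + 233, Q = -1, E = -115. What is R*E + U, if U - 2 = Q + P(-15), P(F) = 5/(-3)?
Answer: -20012/3 ≈ -6670.7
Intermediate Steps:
P(F) = -5/3 (P(F) = 5*(-⅓) = -5/3)
R = 58
U = -⅔ (U = 2 + (-1 - 5/3) = 2 - 8/3 = -⅔ ≈ -0.66667)
R*E + U = 58*(-115) - ⅔ = -6670 - ⅔ = -20012/3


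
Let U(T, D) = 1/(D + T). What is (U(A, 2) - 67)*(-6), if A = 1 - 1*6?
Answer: 404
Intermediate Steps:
A = -5 (A = 1 - 6 = -5)
(U(A, 2) - 67)*(-6) = (1/(2 - 5) - 67)*(-6) = (1/(-3) - 67)*(-6) = (-⅓ - 67)*(-6) = -202/3*(-6) = 404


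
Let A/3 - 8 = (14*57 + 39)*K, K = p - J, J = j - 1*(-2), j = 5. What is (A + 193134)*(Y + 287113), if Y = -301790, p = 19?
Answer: -3277227330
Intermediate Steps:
J = 7 (J = 5 - 1*(-2) = 5 + 2 = 7)
K = 12 (K = 19 - 1*7 = 19 - 7 = 12)
A = 30156 (A = 24 + 3*((14*57 + 39)*12) = 24 + 3*((798 + 39)*12) = 24 + 3*(837*12) = 24 + 3*10044 = 24 + 30132 = 30156)
(A + 193134)*(Y + 287113) = (30156 + 193134)*(-301790 + 287113) = 223290*(-14677) = -3277227330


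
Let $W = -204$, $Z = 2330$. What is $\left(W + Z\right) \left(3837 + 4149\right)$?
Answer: $16978236$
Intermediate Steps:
$\left(W + Z\right) \left(3837 + 4149\right) = \left(-204 + 2330\right) \left(3837 + 4149\right) = 2126 \cdot 7986 = 16978236$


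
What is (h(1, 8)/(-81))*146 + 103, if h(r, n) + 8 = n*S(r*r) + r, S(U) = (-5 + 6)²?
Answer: 8197/81 ≈ 101.20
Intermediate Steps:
S(U) = 1 (S(U) = 1² = 1)
h(r, n) = -8 + n + r (h(r, n) = -8 + (n*1 + r) = -8 + (n + r) = -8 + n + r)
(h(1, 8)/(-81))*146 + 103 = ((-8 + 8 + 1)/(-81))*146 + 103 = (1*(-1/81))*146 + 103 = -1/81*146 + 103 = -146/81 + 103 = 8197/81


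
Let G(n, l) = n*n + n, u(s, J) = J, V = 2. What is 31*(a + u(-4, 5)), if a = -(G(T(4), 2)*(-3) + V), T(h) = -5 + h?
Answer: 93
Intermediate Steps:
G(n, l) = n + n² (G(n, l) = n² + n = n + n²)
a = -2 (a = -(((-5 + 4)*(1 + (-5 + 4)))*(-3) + 2) = -(-(1 - 1)*(-3) + 2) = -(-1*0*(-3) + 2) = -(0*(-3) + 2) = -(0 + 2) = -1*2 = -2)
31*(a + u(-4, 5)) = 31*(-2 + 5) = 31*3 = 93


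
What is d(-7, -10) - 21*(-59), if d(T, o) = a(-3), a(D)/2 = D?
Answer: 1233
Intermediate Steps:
a(D) = 2*D
d(T, o) = -6 (d(T, o) = 2*(-3) = -6)
d(-7, -10) - 21*(-59) = -6 - 21*(-59) = -6 + 1239 = 1233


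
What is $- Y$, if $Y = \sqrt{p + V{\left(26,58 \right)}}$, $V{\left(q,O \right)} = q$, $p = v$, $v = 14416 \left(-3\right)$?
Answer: $- i \sqrt{43222} \approx - 207.9 i$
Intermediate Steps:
$v = -43248$
$p = -43248$
$Y = i \sqrt{43222}$ ($Y = \sqrt{-43248 + 26} = \sqrt{-43222} = i \sqrt{43222} \approx 207.9 i$)
$- Y = - i \sqrt{43222}$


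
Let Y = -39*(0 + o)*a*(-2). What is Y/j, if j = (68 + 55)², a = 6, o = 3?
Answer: 156/1681 ≈ 0.092802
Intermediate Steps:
j = 15129 (j = 123² = 15129)
Y = 1404 (Y = -39*(0 + 3)*6*(-2) = -117*6*(-2) = -39*18*(-2) = -702*(-2) = 1404)
Y/j = 1404/15129 = 1404*(1/15129) = 156/1681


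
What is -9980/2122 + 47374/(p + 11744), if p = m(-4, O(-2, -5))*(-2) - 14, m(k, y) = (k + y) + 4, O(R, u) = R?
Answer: -4144423/6224887 ≈ -0.66578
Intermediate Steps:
m(k, y) = 4 + k + y
p = -10 (p = (4 - 4 - 2)*(-2) - 14 = -2*(-2) - 14 = 4 - 14 = -10)
-9980/2122 + 47374/(p + 11744) = -9980/2122 + 47374/(-10 + 11744) = -9980*1/2122 + 47374/11734 = -4990/1061 + 47374*(1/11734) = -4990/1061 + 23687/5867 = -4144423/6224887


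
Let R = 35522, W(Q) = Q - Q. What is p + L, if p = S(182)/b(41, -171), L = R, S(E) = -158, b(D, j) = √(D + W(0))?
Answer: 35522 - 158*√41/41 ≈ 35497.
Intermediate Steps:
W(Q) = 0
b(D, j) = √D (b(D, j) = √(D + 0) = √D)
L = 35522
p = -158*√41/41 ≈ -24.675
p + L = -158*√41/41 + 35522 = 35522 - 158*√41/41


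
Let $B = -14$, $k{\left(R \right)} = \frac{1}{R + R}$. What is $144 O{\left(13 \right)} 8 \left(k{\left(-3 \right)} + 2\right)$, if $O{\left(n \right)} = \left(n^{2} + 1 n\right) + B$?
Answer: $354816$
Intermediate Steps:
$k{\left(R \right)} = \frac{1}{2 R}$
$O{\left(n \right)} = -14 + n + n^{2}$ ($O{\left(n \right)} = \left(n^{2} + 1 n\right) - 14 = \left(n^{2} + n\right) - 14 = \left(n + n^{2}\right) - 14 = -14 + n + n^{2}$)
$144 O{\left(13 \right)} 8 \left(k{\left(-3 \right)} + 2\right) = 144 \left(-14 + 13 + 13^{2}\right) 8 \left(\frac{1}{2 \left(-3\right)} + 2\right) = 144 \left(-14 + 13 + 169\right) 8 \left(\frac{1}{2} \left(- \frac{1}{3}\right) + 2\right) = 144 \cdot 168 \cdot 8 \left(- \frac{1}{6} + 2\right) = 24192 \cdot 8 \cdot \frac{11}{6} = 24192 \cdot \frac{44}{3} = 354816$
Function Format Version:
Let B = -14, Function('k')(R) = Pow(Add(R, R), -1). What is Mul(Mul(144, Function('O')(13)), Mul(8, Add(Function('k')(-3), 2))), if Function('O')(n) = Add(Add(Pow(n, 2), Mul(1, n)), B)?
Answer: 354816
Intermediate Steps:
Function('k')(R) = Mul(Rational(1, 2), Pow(R, -1)) (Function('k')(R) = Pow(Mul(2, R), -1) = Mul(Rational(1, 2), Pow(R, -1)))
Function('O')(n) = Add(-14, n, Pow(n, 2)) (Function('O')(n) = Add(Add(Pow(n, 2), Mul(1, n)), -14) = Add(Add(Pow(n, 2), n), -14) = Add(Add(n, Pow(n, 2)), -14) = Add(-14, n, Pow(n, 2)))
Mul(Mul(144, Function('O')(13)), Mul(8, Add(Function('k')(-3), 2))) = Mul(Mul(144, Add(-14, 13, Pow(13, 2))), Mul(8, Add(Mul(Rational(1, 2), Pow(-3, -1)), 2))) = Mul(Mul(144, Add(-14, 13, 169)), Mul(8, Add(Mul(Rational(1, 2), Rational(-1, 3)), 2))) = Mul(Mul(144, 168), Mul(8, Add(Rational(-1, 6), 2))) = Mul(24192, Mul(8, Rational(11, 6))) = Mul(24192, Rational(44, 3)) = 354816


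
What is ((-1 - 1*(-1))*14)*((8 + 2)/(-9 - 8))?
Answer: 0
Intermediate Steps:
((-1 - 1*(-1))*14)*((8 + 2)/(-9 - 8)) = ((-1 + 1)*14)*(10/(-17)) = (0*14)*(10*(-1/17)) = 0*(-10/17) = 0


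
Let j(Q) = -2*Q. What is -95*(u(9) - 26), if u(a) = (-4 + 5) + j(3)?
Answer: 2945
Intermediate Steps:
u(a) = -5 (u(a) = (-4 + 5) - 2*3 = 1 - 6 = -5)
-95*(u(9) - 26) = -95*(-5 - 26) = -95*(-31) = 2945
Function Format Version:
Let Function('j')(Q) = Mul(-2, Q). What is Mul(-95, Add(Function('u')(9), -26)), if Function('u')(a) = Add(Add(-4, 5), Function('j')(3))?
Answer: 2945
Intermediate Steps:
Function('u')(a) = -5 (Function('u')(a) = Add(Add(-4, 5), Mul(-2, 3)) = Add(1, -6) = -5)
Mul(-95, Add(Function('u')(9), -26)) = Mul(-95, Add(-5, -26)) = Mul(-95, -31) = 2945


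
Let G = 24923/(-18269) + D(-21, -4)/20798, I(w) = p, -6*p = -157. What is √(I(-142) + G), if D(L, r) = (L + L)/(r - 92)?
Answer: √515620317631358148594/4559503944 ≈ 4.9802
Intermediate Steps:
p = 157/6 (p = -⅙*(-157) = 157/6 ≈ 26.167)
I(w) = 157/6
D(L, r) = 2*L/(-92 + r) (D(L, r) = (2*L)/(-92 + r) = 2*L/(-92 + r))
G = -8293448981/6079338592 (G = 24923/(-18269) + (2*(-21)/(-92 - 4))/20798 = 24923*(-1/18269) + (2*(-21)/(-96))*(1/20798) = -24923/18269 + (2*(-21)*(-1/96))*(1/20798) = -24923/18269 + (7/16)*(1/20798) = -24923/18269 + 7/332768 = -8293448981/6079338592 ≈ -1.3642)
√(I(-142) + G) = √(157/6 - 8293448981/6079338592) = √(452347732529/18238015776) = √515620317631358148594/4559503944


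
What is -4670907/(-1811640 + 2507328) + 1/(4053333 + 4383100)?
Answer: -13135264419681/1956375066968 ≈ -6.7141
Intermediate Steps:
-4670907/(-1811640 + 2507328) + 1/(4053333 + 4383100) = -4670907/695688 + 1/8436433 = -4670907*1/695688 + 1/8436433 = -1556969/231896 + 1/8436433 = -13135264419681/1956375066968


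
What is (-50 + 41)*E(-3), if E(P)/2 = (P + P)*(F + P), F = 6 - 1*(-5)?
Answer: 864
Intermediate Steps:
F = 11 (F = 6 + 5 = 11)
E(P) = 4*P*(11 + P) (E(P) = 2*((P + P)*(11 + P)) = 2*((2*P)*(11 + P)) = 2*(2*P*(11 + P)) = 4*P*(11 + P))
(-50 + 41)*E(-3) = (-50 + 41)*(4*(-3)*(11 - 3)) = -36*(-3)*8 = -9*(-96) = 864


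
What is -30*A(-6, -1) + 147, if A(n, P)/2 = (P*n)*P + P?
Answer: 567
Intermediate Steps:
A(n, P) = 2*P + 2*n*P² (A(n, P) = 2*((P*n)*P + P) = 2*(n*P² + P) = 2*(P + n*P²) = 2*P + 2*n*P²)
-30*A(-6, -1) + 147 = -60*(-1)*(1 - 1*(-6)) + 147 = -60*(-1)*(1 + 6) + 147 = -60*(-1)*7 + 147 = -30*(-14) + 147 = 420 + 147 = 567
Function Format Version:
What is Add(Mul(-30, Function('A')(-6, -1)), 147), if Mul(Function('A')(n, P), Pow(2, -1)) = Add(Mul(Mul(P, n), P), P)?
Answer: 567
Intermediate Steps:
Function('A')(n, P) = Add(Mul(2, P), Mul(2, n, Pow(P, 2))) (Function('A')(n, P) = Mul(2, Add(Mul(Mul(P, n), P), P)) = Mul(2, Add(Mul(n, Pow(P, 2)), P)) = Mul(2, Add(P, Mul(n, Pow(P, 2)))) = Add(Mul(2, P), Mul(2, n, Pow(P, 2))))
Add(Mul(-30, Function('A')(-6, -1)), 147) = Add(Mul(-30, Mul(2, -1, Add(1, Mul(-1, -6)))), 147) = Add(Mul(-30, Mul(2, -1, Add(1, 6))), 147) = Add(Mul(-30, Mul(2, -1, 7)), 147) = Add(Mul(-30, -14), 147) = Add(420, 147) = 567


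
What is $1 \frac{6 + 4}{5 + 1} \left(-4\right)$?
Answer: $- \frac{20}{3} \approx -6.6667$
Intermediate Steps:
$1 \frac{6 + 4}{5 + 1} \left(-4\right) = 1 \cdot \frac{10}{6} \left(-4\right) = 1 \cdot 10 \cdot \frac{1}{6} \left(-4\right) = 1 \cdot \frac{5}{3} \left(-4\right) = \frac{5}{3} \left(-4\right) = - \frac{20}{3}$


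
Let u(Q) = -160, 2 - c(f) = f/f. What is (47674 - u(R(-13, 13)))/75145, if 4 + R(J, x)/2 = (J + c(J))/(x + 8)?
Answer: 47834/75145 ≈ 0.63656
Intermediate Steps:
c(f) = 1 (c(f) = 2 - f/f = 2 - 1*1 = 2 - 1 = 1)
R(J, x) = -8 + 2*(1 + J)/(8 + x) (R(J, x) = -8 + 2*((J + 1)/(x + 8)) = -8 + 2*((1 + J)/(8 + x)) = -8 + 2*(1 + J)/(8 + x))
(47674 - u(R(-13, 13)))/75145 = (47674 - 1*(-160))/75145 = (47674 + 160)*(1/75145) = 47834*(1/75145) = 47834/75145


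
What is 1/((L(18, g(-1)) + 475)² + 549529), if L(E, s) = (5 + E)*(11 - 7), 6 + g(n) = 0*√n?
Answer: 1/871018 ≈ 1.1481e-6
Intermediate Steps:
g(n) = -6 (g(n) = -6 + 0*√n = -6 + 0 = -6)
L(E, s) = 20 + 4*E (L(E, s) = (5 + E)*4 = 20 + 4*E)
1/((L(18, g(-1)) + 475)² + 549529) = 1/(((20 + 4*18) + 475)² + 549529) = 1/(((20 + 72) + 475)² + 549529) = 1/((92 + 475)² + 549529) = 1/(567² + 549529) = 1/(321489 + 549529) = 1/871018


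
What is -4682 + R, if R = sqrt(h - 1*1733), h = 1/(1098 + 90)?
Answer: -4682 + I*sqrt(67940499)/198 ≈ -4682.0 + 41.629*I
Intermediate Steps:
h = 1/1188 ≈ 0.00084175
R = I*sqrt(67940499)/198 (R = sqrt(1/1188 - 1*1733) = sqrt(1/1188 - 1733) = sqrt(-2058803/1188) = I*sqrt(67940499)/198 ≈ 41.629*I)
-4682 + R = -4682 + I*sqrt(67940499)/198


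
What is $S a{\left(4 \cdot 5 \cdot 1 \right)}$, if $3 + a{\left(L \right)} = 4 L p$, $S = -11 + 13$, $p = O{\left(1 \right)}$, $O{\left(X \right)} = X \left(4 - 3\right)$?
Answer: $154$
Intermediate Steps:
$O{\left(X \right)} = X$ ($O{\left(X \right)} = X 1 = X$)
$p = 1$
$S = 2$
$a{\left(L \right)} = -3 + 4 L$ ($a{\left(L \right)} = -3 + 4 L 1 = -3 + 4 L$)
$S a{\left(4 \cdot 5 \cdot 1 \right)} = 2 \left(-3 + 4 \cdot 4 \cdot 5 \cdot 1\right) = 2 \left(-3 + 4 \cdot 20 \cdot 1\right) = 2 \left(-3 + 4 \cdot 20\right) = 2 \left(-3 + 80\right) = 2 \cdot 77 = 154$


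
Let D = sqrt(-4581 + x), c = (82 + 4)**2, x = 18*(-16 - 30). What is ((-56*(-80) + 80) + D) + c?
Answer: 11956 + 3*I*sqrt(601) ≈ 11956.0 + 73.546*I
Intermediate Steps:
x = -828 (x = 18*(-46) = -828)
c = 7396 (c = 86**2 = 7396)
D = 3*I*sqrt(601) (D = sqrt(-4581 - 828) = sqrt(-5409) = 3*I*sqrt(601) ≈ 73.546*I)
((-56*(-80) + 80) + D) + c = ((-56*(-80) + 80) + 3*I*sqrt(601)) + 7396 = ((4480 + 80) + 3*I*sqrt(601)) + 7396 = (4560 + 3*I*sqrt(601)) + 7396 = 11956 + 3*I*sqrt(601)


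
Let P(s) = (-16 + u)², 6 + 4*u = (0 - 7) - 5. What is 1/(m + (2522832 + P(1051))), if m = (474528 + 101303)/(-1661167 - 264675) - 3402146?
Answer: -3851684/3385222146237 ≈ -1.1378e-6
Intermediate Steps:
u = -9/2 (u = -3/2 + ((0 - 7) - 5)/4 = -3/2 + (-7 - 5)/4 = -3/2 + (¼)*(-12) = -3/2 - 3 = -9/2 ≈ -4.5000)
P(s) = 1681/4 (P(s) = (-16 - 9/2)² = (-41/2)² = 1681/4)
m = -6551996232763/1925842 (m = 575831/(-1925842) - 3402146 = 575831*(-1/1925842) - 3402146 = -575831/1925842 - 3402146 = -6551996232763/1925842 ≈ -3.4021e+6)
1/(m + (2522832 + P(1051))) = 1/(-6551996232763/1925842 + (2522832 + 1681/4)) = 1/(-6551996232763/1925842 + 10093009/4) = 1/(-3385222146237/3851684) = -3851684/3385222146237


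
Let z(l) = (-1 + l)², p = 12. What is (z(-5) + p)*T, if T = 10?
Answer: 480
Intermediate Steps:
(z(-5) + p)*T = ((-1 - 5)² + 12)*10 = ((-6)² + 12)*10 = (36 + 12)*10 = 48*10 = 480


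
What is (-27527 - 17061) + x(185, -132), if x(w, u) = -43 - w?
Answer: -44816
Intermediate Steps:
(-27527 - 17061) + x(185, -132) = (-27527 - 17061) + (-43 - 1*185) = -44588 + (-43 - 185) = -44588 - 228 = -44816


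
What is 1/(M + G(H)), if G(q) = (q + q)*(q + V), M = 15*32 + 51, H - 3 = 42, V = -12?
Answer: 1/3501 ≈ 0.00028563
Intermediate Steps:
H = 45 (H = 3 + 42 = 45)
M = 531 (M = 480 + 51 = 531)
G(q) = 2*q*(-12 + q) (G(q) = (q + q)*(q - 12) = (2*q)*(-12 + q) = 2*q*(-12 + q))
1/(M + G(H)) = 1/(531 + 2*45*(-12 + 45)) = 1/(531 + 2*45*33) = 1/(531 + 2970) = 1/3501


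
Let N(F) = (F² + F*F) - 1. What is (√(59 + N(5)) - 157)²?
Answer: 24757 - 1884*√3 ≈ 21494.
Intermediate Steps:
N(F) = -1 + 2*F² (N(F) = (F² + F²) - 1 = 2*F² - 1 = -1 + 2*F²)
(√(59 + N(5)) - 157)² = (√(59 + (-1 + 2*5²)) - 157)² = (√(59 + (-1 + 2*25)) - 157)² = (√(59 + (-1 + 50)) - 157)² = (√(59 + 49) - 157)² = (√108 - 157)² = (6*√3 - 157)² = (-157 + 6*√3)²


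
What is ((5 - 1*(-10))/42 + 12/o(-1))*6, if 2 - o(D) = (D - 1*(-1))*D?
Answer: 267/7 ≈ 38.143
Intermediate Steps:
o(D) = 2 - D*(1 + D) (o(D) = 2 - (D - 1*(-1))*D = 2 - (D + 1)*D = 2 - (1 + D)*D = 2 - D*(1 + D))
((5 - 1*(-10))/42 + 12/o(-1))*6 = ((5 - 1*(-10))/42 + 12/(2 - 1*(-1) - 1*(-1)**2))*6 = ((5 + 10)*(1/42) + 12/(2 + 1 - 1*1))*6 = (15*(1/42) + 12/(2 + 1 - 1))*6 = (5/14 + 12/2)*6 = (5/14 + 12*(1/2))*6 = (5/14 + 6)*6 = (89/14)*6 = 267/7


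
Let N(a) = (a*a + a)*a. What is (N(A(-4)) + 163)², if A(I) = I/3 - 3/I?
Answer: 79472684281/2985984 ≈ 26615.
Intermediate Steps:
A(I) = -3/I + I/3 (A(I) = I*(⅓) - 3/I = I/3 - 3/I = -3/I + I/3)
N(a) = a*(a + a²) (N(a) = (a² + a)*a = (a + a²)*a = a*(a + a²))
(N(A(-4)) + 163)² = ((-3/(-4) + (⅓)*(-4))²*(1 + (-3/(-4) + (⅓)*(-4))) + 163)² = ((-3*(-¼) - 4/3)²*(1 + (-3*(-¼) - 4/3)) + 163)² = ((¾ - 4/3)²*(1 + (¾ - 4/3)) + 163)² = ((-7/12)²*(1 - 7/12) + 163)² = ((49/144)*(5/12) + 163)² = (245/1728 + 163)² = (281909/1728)² = 79472684281/2985984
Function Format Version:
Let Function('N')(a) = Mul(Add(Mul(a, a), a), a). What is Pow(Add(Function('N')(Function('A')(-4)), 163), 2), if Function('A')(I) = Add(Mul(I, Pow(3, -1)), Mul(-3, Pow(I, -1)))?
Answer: Rational(79472684281, 2985984) ≈ 26615.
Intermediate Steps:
Function('A')(I) = Add(Mul(-3, Pow(I, -1)), Mul(Rational(1, 3), I)) (Function('A')(I) = Add(Mul(I, Rational(1, 3)), Mul(-3, Pow(I, -1))) = Add(Mul(Rational(1, 3), I), Mul(-3, Pow(I, -1))) = Add(Mul(-3, Pow(I, -1)), Mul(Rational(1, 3), I)))
Function('N')(a) = Mul(a, Add(a, Pow(a, 2))) (Function('N')(a) = Mul(Add(Pow(a, 2), a), a) = Mul(Add(a, Pow(a, 2)), a) = Mul(a, Add(a, Pow(a, 2))))
Pow(Add(Function('N')(Function('A')(-4)), 163), 2) = Pow(Add(Mul(Pow(Add(Mul(-3, Pow(-4, -1)), Mul(Rational(1, 3), -4)), 2), Add(1, Add(Mul(-3, Pow(-4, -1)), Mul(Rational(1, 3), -4)))), 163), 2) = Pow(Add(Mul(Pow(Add(Mul(-3, Rational(-1, 4)), Rational(-4, 3)), 2), Add(1, Add(Mul(-3, Rational(-1, 4)), Rational(-4, 3)))), 163), 2) = Pow(Add(Mul(Pow(Add(Rational(3, 4), Rational(-4, 3)), 2), Add(1, Add(Rational(3, 4), Rational(-4, 3)))), 163), 2) = Pow(Add(Mul(Pow(Rational(-7, 12), 2), Add(1, Rational(-7, 12))), 163), 2) = Pow(Add(Mul(Rational(49, 144), Rational(5, 12)), 163), 2) = Pow(Add(Rational(245, 1728), 163), 2) = Pow(Rational(281909, 1728), 2) = Rational(79472684281, 2985984)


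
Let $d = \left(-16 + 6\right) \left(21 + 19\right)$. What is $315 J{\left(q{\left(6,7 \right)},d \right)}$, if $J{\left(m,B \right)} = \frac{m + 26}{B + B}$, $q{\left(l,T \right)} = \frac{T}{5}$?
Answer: $- \frac{8631}{800} \approx -10.789$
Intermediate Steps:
$d = -400$ ($d = \left(-10\right) 40 = -400$)
$q{\left(l,T \right)} = \frac{T}{5}$ ($q{\left(l,T \right)} = T \frac{1}{5} = \frac{T}{5}$)
$J{\left(m,B \right)} = \frac{26 + m}{2 B}$
$315 J{\left(q{\left(6,7 \right)},d \right)} = 315 \frac{26 + \frac{1}{5} \cdot 7}{2 \left(-400\right)} = 315 \cdot \frac{1}{2} \left(- \frac{1}{400}\right) \left(26 + \frac{7}{5}\right) = 315 \cdot \frac{1}{2} \left(- \frac{1}{400}\right) \frac{137}{5} = 315 \left(- \frac{137}{4000}\right) = - \frac{8631}{800}$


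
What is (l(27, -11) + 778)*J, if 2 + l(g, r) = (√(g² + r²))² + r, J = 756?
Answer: 1220940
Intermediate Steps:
l(g, r) = -2 + r + g² + r² (l(g, r) = -2 + ((√(g² + r²))² + r) = -2 + ((g² + r²) + r) = -2 + (r + g² + r²) = -2 + r + g² + r²)
(l(27, -11) + 778)*J = ((-2 - 11 + 27² + (-11)²) + 778)*756 = ((-2 - 11 + 729 + 121) + 778)*756 = (837 + 778)*756 = 1615*756 = 1220940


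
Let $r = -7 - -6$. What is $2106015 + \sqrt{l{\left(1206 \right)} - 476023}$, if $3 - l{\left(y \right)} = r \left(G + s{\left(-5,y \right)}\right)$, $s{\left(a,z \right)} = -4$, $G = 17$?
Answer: $2106015 + i \sqrt{476007} \approx 2.106 \cdot 10^{6} + 689.93 i$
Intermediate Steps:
$r = -1$ ($r = -7 + 6 = -1$)
$l{\left(y \right)} = 16$ ($l{\left(y \right)} = 3 - - (17 - 4) = 3 - \left(-1\right) 13 = 3 - -13 = 3 + 13 = 16$)
$2106015 + \sqrt{l{\left(1206 \right)} - 476023} = 2106015 + \sqrt{16 - 476023} = 2106015 + \sqrt{-476007} = 2106015 + i \sqrt{476007}$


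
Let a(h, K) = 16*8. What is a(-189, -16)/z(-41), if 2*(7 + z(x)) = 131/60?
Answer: -15360/709 ≈ -21.664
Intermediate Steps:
a(h, K) = 128
z(x) = -709/120 (z(x) = -7 + (131/60)/2 = -7 + (131*(1/60))/2 = -7 + (1/2)*(131/60) = -7 + 131/120 = -709/120)
a(-189, -16)/z(-41) = 128/(-709/120) = 128*(-120/709) = -15360/709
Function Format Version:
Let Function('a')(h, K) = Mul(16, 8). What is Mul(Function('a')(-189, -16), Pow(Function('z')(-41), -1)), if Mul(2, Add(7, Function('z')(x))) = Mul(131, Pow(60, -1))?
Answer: Rational(-15360, 709) ≈ -21.664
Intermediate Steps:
Function('a')(h, K) = 128
Function('z')(x) = Rational(-709, 120) (Function('z')(x) = Add(-7, Mul(Rational(1, 2), Mul(131, Pow(60, -1)))) = Add(-7, Mul(Rational(1, 2), Mul(131, Rational(1, 60)))) = Add(-7, Mul(Rational(1, 2), Rational(131, 60))) = Add(-7, Rational(131, 120)) = Rational(-709, 120))
Mul(Function('a')(-189, -16), Pow(Function('z')(-41), -1)) = Mul(128, Pow(Rational(-709, 120), -1)) = Mul(128, Rational(-120, 709)) = Rational(-15360, 709)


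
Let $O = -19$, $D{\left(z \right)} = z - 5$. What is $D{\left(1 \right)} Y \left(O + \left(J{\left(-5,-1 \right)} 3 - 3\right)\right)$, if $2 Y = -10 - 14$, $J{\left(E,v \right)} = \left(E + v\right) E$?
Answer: $3264$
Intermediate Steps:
$D{\left(z \right)} = -5 + z$ ($D{\left(z \right)} = z - 5 = -5 + z$)
$J{\left(E,v \right)} = E \left(E + v\right)$
$Y = -12$ ($Y = \frac{-10 - 14}{2} = \frac{1}{2} \left(-24\right) = -12$)
$D{\left(1 \right)} Y \left(O + \left(J{\left(-5,-1 \right)} 3 - 3\right)\right) = \left(-5 + 1\right) \left(-12\right) \left(-19 - \left(3 - - 5 \left(-5 - 1\right) 3\right)\right) = \left(-4\right) \left(-12\right) \left(-19 - \left(3 - \left(-5\right) \left(-6\right) 3\right)\right) = 48 \left(-19 + \left(30 \cdot 3 - 3\right)\right) = 48 \left(-19 + \left(90 - 3\right)\right) = 48 \left(-19 + 87\right) = 48 \cdot 68 = 3264$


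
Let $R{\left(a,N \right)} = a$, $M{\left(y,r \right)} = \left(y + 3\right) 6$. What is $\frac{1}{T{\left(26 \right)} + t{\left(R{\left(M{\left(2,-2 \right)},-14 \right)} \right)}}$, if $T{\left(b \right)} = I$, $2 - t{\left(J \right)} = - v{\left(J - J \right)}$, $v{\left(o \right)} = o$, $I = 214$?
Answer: $\frac{1}{216} \approx 0.0046296$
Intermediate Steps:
$M{\left(y,r \right)} = 18 + 6 y$ ($M{\left(y,r \right)} = \left(3 + y\right) 6 = 18 + 6 y$)
$t{\left(J \right)} = 2$ ($t{\left(J \right)} = 2 - - (J - J) = 2 - \left(-1\right) 0 = 2 - 0 = 2 + 0 = 2$)
$T{\left(b \right)} = 214$
$\frac{1}{T{\left(26 \right)} + t{\left(R{\left(M{\left(2,-2 \right)},-14 \right)} \right)}} = \frac{1}{214 + 2} = \frac{1}{216}$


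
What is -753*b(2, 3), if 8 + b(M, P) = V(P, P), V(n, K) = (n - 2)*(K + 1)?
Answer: 3012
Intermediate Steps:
V(n, K) = (1 + K)*(-2 + n) (V(n, K) = (-2 + n)*(1 + K) = (1 + K)*(-2 + n))
b(M, P) = -10 + P**2 - P (b(M, P) = -8 + (-2 + P - 2*P + P*P) = -8 + (-2 + P - 2*P + P**2) = -8 + (-2 + P**2 - P) = -10 + P**2 - P)
-753*b(2, 3) = -753*(-10 + 3**2 - 1*3) = -753*(-10 + 9 - 3) = -753*(-4) = 3012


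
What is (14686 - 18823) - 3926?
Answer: -8063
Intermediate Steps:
(14686 - 18823) - 3926 = -4137 - 3926 = -8063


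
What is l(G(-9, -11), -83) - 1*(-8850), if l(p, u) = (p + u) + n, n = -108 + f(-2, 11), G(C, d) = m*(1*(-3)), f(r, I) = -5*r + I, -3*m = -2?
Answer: 8678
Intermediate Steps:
m = 2/3 (m = -1/3*(-2) = 2/3 ≈ 0.66667)
f(r, I) = I - 5*r
G(C, d) = -2 (G(C, d) = 2*(1*(-3))/3 = (2/3)*(-3) = -2)
n = -87 (n = -108 + (11 - 5*(-2)) = -108 + (11 + 10) = -108 + 21 = -87)
l(p, u) = -87 + p + u (l(p, u) = (p + u) - 87 = -87 + p + u)
l(G(-9, -11), -83) - 1*(-8850) = (-87 - 2 - 83) - 1*(-8850) = -172 + 8850 = 8678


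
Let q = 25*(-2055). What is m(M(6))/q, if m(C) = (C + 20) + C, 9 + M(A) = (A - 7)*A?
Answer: 2/10275 ≈ 0.00019465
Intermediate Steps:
M(A) = -9 + A*(-7 + A) (M(A) = -9 + (A - 7)*A = -9 + (-7 + A)*A = -9 + A*(-7 + A))
q = -51375
m(C) = 20 + 2*C (m(C) = (20 + C) + C = 20 + 2*C)
m(M(6))/q = (20 + 2*(-9 + 6² - 7*6))/(-51375) = (20 + 2*(-9 + 36 - 42))*(-1/51375) = (20 + 2*(-15))*(-1/51375) = (20 - 30)*(-1/51375) = -10*(-1/51375) = 2/10275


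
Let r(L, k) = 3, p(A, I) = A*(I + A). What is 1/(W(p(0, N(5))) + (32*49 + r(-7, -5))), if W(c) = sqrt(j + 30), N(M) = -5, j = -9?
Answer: 1571/2468020 - sqrt(21)/2468020 ≈ 0.00063469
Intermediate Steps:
p(A, I) = A*(A + I)
W(c) = sqrt(21) (W(c) = sqrt(-9 + 30) = sqrt(21))
1/(W(p(0, N(5))) + (32*49 + r(-7, -5))) = 1/(sqrt(21) + (32*49 + 3)) = 1/(sqrt(21) + (1568 + 3)) = 1/(sqrt(21) + 1571) = 1/(1571 + sqrt(21))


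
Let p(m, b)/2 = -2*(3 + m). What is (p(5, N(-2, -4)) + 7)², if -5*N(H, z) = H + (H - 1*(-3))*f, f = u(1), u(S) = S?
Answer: 625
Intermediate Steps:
f = 1
N(H, z) = -⅗ - 2*H/5 (N(H, z) = -(H + (H - 1*(-3))*1)/5 = -(H + (H + 3)*1)/5 = -(H + (3 + H)*1)/5 = -(H + (3 + H))/5 = -(3 + 2*H)/5 = -⅗ - 2*H/5)
p(m, b) = -12 - 4*m (p(m, b) = 2*(-2*(3 + m)) = 2*(-6 - 2*m) = -12 - 4*m)
(p(5, N(-2, -4)) + 7)² = ((-12 - 4*5) + 7)² = ((-12 - 20) + 7)² = (-32 + 7)² = (-25)² = 625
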